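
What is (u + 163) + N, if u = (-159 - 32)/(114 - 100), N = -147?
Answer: 33/14 ≈ 2.3571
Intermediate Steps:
u = -191/14 ≈ -13.643
(u + 163) + N = (-191/14 + 163) - 147 = 2091/14 - 147 = 33/14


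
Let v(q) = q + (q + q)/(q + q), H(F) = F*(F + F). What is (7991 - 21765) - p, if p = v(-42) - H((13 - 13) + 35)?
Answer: -11283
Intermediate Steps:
H(F) = 2*F² (H(F) = F*(2*F) = 2*F²)
v(q) = 1 + q (v(q) = q + (2*q)/((2*q)) = q + (2*q)*(1/(2*q)) = q + 1 = 1 + q)
p = -2491 (p = (1 - 42) - 2*((13 - 13) + 35)² = -41 - 2*(0 + 35)² = -41 - 2*35² = -41 - 2*1225 = -41 - 1*2450 = -41 - 2450 = -2491)
(7991 - 21765) - p = (7991 - 21765) - 1*(-2491) = -13774 + 2491 = -11283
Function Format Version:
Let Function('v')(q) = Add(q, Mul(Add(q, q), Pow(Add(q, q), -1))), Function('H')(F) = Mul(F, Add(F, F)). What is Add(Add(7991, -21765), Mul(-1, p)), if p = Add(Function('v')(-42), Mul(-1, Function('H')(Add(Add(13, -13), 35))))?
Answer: -11283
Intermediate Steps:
Function('H')(F) = Mul(2, Pow(F, 2)) (Function('H')(F) = Mul(F, Mul(2, F)) = Mul(2, Pow(F, 2)))
Function('v')(q) = Add(1, q) (Function('v')(q) = Add(q, Mul(Mul(2, q), Pow(Mul(2, q), -1))) = Add(q, Mul(Mul(2, q), Mul(Rational(1, 2), Pow(q, -1)))) = Add(q, 1) = Add(1, q))
p = -2491 (p = Add(Add(1, -42), Mul(-1, Mul(2, Pow(Add(Add(13, -13), 35), 2)))) = Add(-41, Mul(-1, Mul(2, Pow(Add(0, 35), 2)))) = Add(-41, Mul(-1, Mul(2, Pow(35, 2)))) = Add(-41, Mul(-1, Mul(2, 1225))) = Add(-41, Mul(-1, 2450)) = Add(-41, -2450) = -2491)
Add(Add(7991, -21765), Mul(-1, p)) = Add(Add(7991, -21765), Mul(-1, -2491)) = Add(-13774, 2491) = -11283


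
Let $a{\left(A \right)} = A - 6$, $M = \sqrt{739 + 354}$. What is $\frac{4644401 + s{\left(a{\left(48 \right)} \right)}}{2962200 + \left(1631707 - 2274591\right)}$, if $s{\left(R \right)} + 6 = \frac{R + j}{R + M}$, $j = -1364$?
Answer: $\frac{3116333521}{1556261036} + \frac{661 \sqrt{1093}}{778130518} \approx 2.0025$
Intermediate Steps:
$M = \sqrt{1093} \approx 33.061$
$a{\left(A \right)} = -6 + A$
$s{\left(R \right)} = -6 + \frac{-1364 + R}{R + \sqrt{1093}}$ ($s{\left(R \right)} = -6 + \frac{R - 1364}{R + \sqrt{1093}} = -6 + \frac{-1364 + R}{R + \sqrt{1093}}$)
$\frac{4644401 + s{\left(a{\left(48 \right)} \right)}}{2962200 + \left(1631707 - 2274591\right)} = \frac{4644401 + \frac{-1364 - 6 \sqrt{1093} - 5 \left(-6 + 48\right)}{\left(-6 + 48\right) + \sqrt{1093}}}{2962200 + \left(1631707 - 2274591\right)} = \frac{4644401 + \frac{-1364 - 6 \sqrt{1093} - 210}{42 + \sqrt{1093}}}{2962200 - 642884} = \frac{4644401 + \frac{-1364 - 6 \sqrt{1093} - 210}{42 + \sqrt{1093}}}{2319316} = \left(4644401 + \frac{-1574 - 6 \sqrt{1093}}{42 + \sqrt{1093}}\right) \frac{1}{2319316} = \frac{4644401}{2319316} + \frac{-1574 - 6 \sqrt{1093}}{2319316 \left(42 + \sqrt{1093}\right)}$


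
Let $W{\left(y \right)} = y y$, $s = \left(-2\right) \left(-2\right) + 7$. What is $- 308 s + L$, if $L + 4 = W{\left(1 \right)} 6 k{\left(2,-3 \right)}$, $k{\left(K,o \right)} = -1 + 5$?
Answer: $-3368$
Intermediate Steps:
$s = 11$ ($s = 4 + 7 = 11$)
$k{\left(K,o \right)} = 4$
$W{\left(y \right)} = y^{2}$
$L = 20$ ($L = -4 + 1^{2} \cdot 6 \cdot 4 = -4 + 1 \cdot 6 \cdot 4 = -4 + 6 \cdot 4 = -4 + 24 = 20$)
$- 308 s + L = \left(-308\right) 11 + 20 = -3388 + 20 = -3368$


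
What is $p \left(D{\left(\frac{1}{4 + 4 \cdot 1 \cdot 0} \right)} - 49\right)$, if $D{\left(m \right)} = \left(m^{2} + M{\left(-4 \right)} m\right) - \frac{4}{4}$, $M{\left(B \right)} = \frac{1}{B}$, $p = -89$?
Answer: $4450$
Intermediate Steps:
$D{\left(m \right)} = -1 + m^{2} - \frac{m}{4}$ ($D{\left(m \right)} = \left(m^{2} + \frac{m}{-4}\right) - \frac{4}{4} = \left(m^{2} - \frac{m}{4}\right) - 1 = -1 + m^{2} - \frac{m}{4}$)
$p \left(D{\left(\frac{1}{4 + 4 \cdot 1 \cdot 0} \right)} - 49\right) = - 89 \left(\left(-1 + \left(\frac{1}{4 + 4 \cdot 1 \cdot 0}\right)^{2} - \frac{1}{4 \left(4 + 4 \cdot 1 \cdot 0\right)}\right) - 49\right) = - 89 \left(\left(-1 + \left(\frac{1}{4 + 4 \cdot 0}\right)^{2} - \frac{1}{4 \left(4 + 4 \cdot 0\right)}\right) - 49\right) = - 89 \left(\left(-1 + \left(\frac{1}{4 + 0}\right)^{2} - \frac{1}{4 \left(4 + 0\right)}\right) - 49\right) = - 89 \left(\left(-1 + \left(\frac{1}{4}\right)^{2} - \frac{1}{4 \cdot 4}\right) - 49\right) = - 89 \left(\left(-1 + \left(\frac{1}{4}\right)^{2} - \frac{1}{16}\right) - 49\right) = - 89 \left(\left(-1 + \frac{1}{16} - \frac{1}{16}\right) - 49\right) = - 89 \left(-1 - 49\right) = \left(-89\right) \left(-50\right) = 4450$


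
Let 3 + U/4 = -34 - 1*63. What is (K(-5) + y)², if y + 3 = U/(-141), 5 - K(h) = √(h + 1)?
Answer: 385600/19881 - 2728*I/141 ≈ 19.395 - 19.348*I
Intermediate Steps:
K(h) = 5 - √(1 + h) (K(h) = 5 - √(h + 1) = 5 - √(1 + h))
U = -400 (U = -12 + 4*(-34 - 1*63) = -12 + 4*(-34 - 63) = -12 + 4*(-97) = -12 - 388 = -400)
y = -23/141 (y = -3 - 400/(-141) = -3 - 400*(-1/141) = -3 + 400/141 = -23/141 ≈ -0.16312)
(K(-5) + y)² = ((5 - √(1 - 5)) - 23/141)² = ((5 - √(-4)) - 23/141)² = ((5 - 2*I) - 23/141)² = (682/141 - 2*I)²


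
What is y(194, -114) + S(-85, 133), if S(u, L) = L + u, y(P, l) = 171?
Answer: 219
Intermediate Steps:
y(194, -114) + S(-85, 133) = 171 + (133 - 85) = 171 + 48 = 219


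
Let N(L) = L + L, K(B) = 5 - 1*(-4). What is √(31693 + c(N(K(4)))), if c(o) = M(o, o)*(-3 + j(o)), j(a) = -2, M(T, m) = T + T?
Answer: √31513 ≈ 177.52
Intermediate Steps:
M(T, m) = 2*T
K(B) = 9 (K(B) = 5 + 4 = 9)
N(L) = 2*L
c(o) = -10*o (c(o) = (2*o)*(-3 - 2) = (2*o)*(-5) = -10*o)
√(31693 + c(N(K(4)))) = √(31693 - 20*9) = √(31693 - 10*18) = √(31693 - 180) = √31513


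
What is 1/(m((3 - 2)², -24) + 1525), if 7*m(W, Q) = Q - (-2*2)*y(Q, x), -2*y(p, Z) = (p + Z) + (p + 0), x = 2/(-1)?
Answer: 7/10751 ≈ 0.00065110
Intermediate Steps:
x = -2 (x = 2*(-1) = -2)
y(p, Z) = -p - Z/2 (y(p, Z) = -((p + Z) + (p + 0))/2 = -((Z + p) + p)/2 = -(Z + 2*p)/2 = -p - Z/2)
m(W, Q) = 4/7 - 3*Q/7 (m(W, Q) = (Q - (-2*2)*(-Q - ½*(-2)))/7 = (Q - (-4)*(-Q + 1))/7 = (Q - (-4)*(1 - Q))/7 = (Q - (-4 + 4*Q))/7 = (Q + (4 - 4*Q))/7 = (4 - 3*Q)/7 = 4/7 - 3*Q/7)
1/(m((3 - 2)², -24) + 1525) = 1/((4/7 - 3/7*(-24)) + 1525) = 1/((4/7 + 72/7) + 1525) = 1/(76/7 + 1525) = 1/(10751/7) = 7/10751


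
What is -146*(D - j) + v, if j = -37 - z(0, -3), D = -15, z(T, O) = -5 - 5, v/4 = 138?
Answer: -1200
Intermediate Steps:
v = 552 (v = 4*138 = 552)
z(T, O) = -10
j = -27 (j = -37 - 1*(-10) = -37 + 10 = -27)
-146*(D - j) + v = -146*(-15 - 1*(-27)) + 552 = -146*(-15 + 27) + 552 = -146*12 + 552 = -1752 + 552 = -1200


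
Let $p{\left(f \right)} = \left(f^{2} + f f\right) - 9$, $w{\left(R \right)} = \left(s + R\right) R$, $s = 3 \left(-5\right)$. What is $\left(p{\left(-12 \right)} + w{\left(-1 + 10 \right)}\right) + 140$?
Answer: $365$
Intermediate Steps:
$s = -15$
$w{\left(R \right)} = R \left(-15 + R\right)$ ($w{\left(R \right)} = \left(-15 + R\right) R = R \left(-15 + R\right)$)
$p{\left(f \right)} = -9 + 2 f^{2}$ ($p{\left(f \right)} = \left(f^{2} + f^{2}\right) - 9 = 2 f^{2} - 9 = -9 + 2 f^{2}$)
$\left(p{\left(-12 \right)} + w{\left(-1 + 10 \right)}\right) + 140 = \left(\left(-9 + 2 \left(-12\right)^{2}\right) + \left(-1 + 10\right) \left(-15 + \left(-1 + 10\right)\right)\right) + 140 = \left(\left(-9 + 2 \cdot 144\right) + 9 \left(-15 + 9\right)\right) + 140 = \left(\left(-9 + 288\right) + 9 \left(-6\right)\right) + 140 = \left(279 - 54\right) + 140 = 225 + 140 = 365$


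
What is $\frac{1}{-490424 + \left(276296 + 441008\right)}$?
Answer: $\frac{1}{226880} \approx 4.4076 \cdot 10^{-6}$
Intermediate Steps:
$\frac{1}{-490424 + \left(276296 + 441008\right)} = \frac{1}{-490424 + 717304} = \frac{1}{226880}$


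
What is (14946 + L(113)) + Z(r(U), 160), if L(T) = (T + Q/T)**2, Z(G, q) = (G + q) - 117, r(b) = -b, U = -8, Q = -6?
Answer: 354390862/12769 ≈ 27754.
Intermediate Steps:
Z(G, q) = -117 + G + q
L(T) = (T - 6/T)**2
(14946 + L(113)) + Z(r(U), 160) = (14946 + (-6 + 113**2)**2/113**2) + (-117 - 1*(-8) + 160) = (14946 + (-6 + 12769)**2/12769) + (-117 + 8 + 160) = (14946 + (1/12769)*12763**2) + 51 = (14946 + (1/12769)*162894169) + 51 = (14946 + 162894169/12769) + 51 = 353739643/12769 + 51 = 354390862/12769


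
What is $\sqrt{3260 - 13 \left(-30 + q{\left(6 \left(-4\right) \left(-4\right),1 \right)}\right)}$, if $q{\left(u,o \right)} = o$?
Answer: $\sqrt{3637} \approx 60.308$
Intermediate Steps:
$\sqrt{3260 - 13 \left(-30 + q{\left(6 \left(-4\right) \left(-4\right),1 \right)}\right)} = \sqrt{3260 - 13 \left(-30 + 1\right)} = \sqrt{3260 - -377} = \sqrt{3260 + 377} = \sqrt{3637}$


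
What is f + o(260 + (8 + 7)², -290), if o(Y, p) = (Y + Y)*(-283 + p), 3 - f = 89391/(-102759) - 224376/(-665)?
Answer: -12667973754838/22778245 ≈ -5.5614e+5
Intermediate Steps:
f = -7597401388/22778245 (f = 3 - (89391/(-102759) - 224376/(-665)) = 3 - (89391*(-1/102759) - 224376*(-1/665)) = 3 - (-29797/34253 + 224376/665) = 3 - 1*7665736123/22778245 = 3 - 7665736123/22778245 = -7597401388/22778245 ≈ -333.54)
o(Y, p) = 2*Y*(-283 + p) (o(Y, p) = (2*Y)*(-283 + p) = 2*Y*(-283 + p))
f + o(260 + (8 + 7)², -290) = -7597401388/22778245 + 2*(260 + (8 + 7)²)*(-283 - 290) = -7597401388/22778245 + 2*(260 + 15²)*(-573) = -7597401388/22778245 + 2*(260 + 225)*(-573) = -7597401388/22778245 + 2*485*(-573) = -7597401388/22778245 - 555810 = -12667973754838/22778245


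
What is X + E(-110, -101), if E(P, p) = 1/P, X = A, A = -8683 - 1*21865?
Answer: -3360281/110 ≈ -30548.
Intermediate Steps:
A = -30548 (A = -8683 - 21865 = -30548)
X = -30548
X + E(-110, -101) = -30548 + 1/(-110) = -30548 - 1/110 = -3360281/110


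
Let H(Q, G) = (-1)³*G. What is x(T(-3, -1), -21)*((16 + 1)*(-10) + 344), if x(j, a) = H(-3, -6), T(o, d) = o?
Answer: 1044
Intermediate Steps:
H(Q, G) = -G
x(j, a) = 6 (x(j, a) = -1*(-6) = 6)
x(T(-3, -1), -21)*((16 + 1)*(-10) + 344) = 6*((16 + 1)*(-10) + 344) = 6*(17*(-10) + 344) = 6*(-170 + 344) = 6*174 = 1044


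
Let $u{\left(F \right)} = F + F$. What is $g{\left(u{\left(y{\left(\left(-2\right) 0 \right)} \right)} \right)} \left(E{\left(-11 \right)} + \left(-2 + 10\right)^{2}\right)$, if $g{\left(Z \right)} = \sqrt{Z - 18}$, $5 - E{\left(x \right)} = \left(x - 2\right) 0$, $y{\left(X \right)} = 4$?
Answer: $69 i \sqrt{10} \approx 218.2 i$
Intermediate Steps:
$u{\left(F \right)} = 2 F$
$E{\left(x \right)} = 5$ ($E{\left(x \right)} = 5 - \left(x - 2\right) 0 = 5 - \left(-2 + x\right) 0 = 5 - 0 = 5 + 0 = 5$)
$g{\left(Z \right)} = \sqrt{-18 + Z}$
$g{\left(u{\left(y{\left(\left(-2\right) 0 \right)} \right)} \right)} \left(E{\left(-11 \right)} + \left(-2 + 10\right)^{2}\right) = \sqrt{-18 + 2 \cdot 4} \left(5 + \left(-2 + 10\right)^{2}\right) = \sqrt{-18 + 8} \left(5 + 8^{2}\right) = \sqrt{-10} \left(5 + 64\right) = i \sqrt{10} \cdot 69 = 69 i \sqrt{10}$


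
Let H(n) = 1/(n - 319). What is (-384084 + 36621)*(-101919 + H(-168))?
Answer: 17246171036502/487 ≈ 3.5413e+10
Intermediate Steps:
H(n) = 1/(-319 + n)
(-384084 + 36621)*(-101919 + H(-168)) = (-384084 + 36621)*(-101919 + 1/(-319 - 168)) = -347463*(-101919 + 1/(-487)) = -347463*(-101919 - 1/487) = -347463*(-49634554/487) = 17246171036502/487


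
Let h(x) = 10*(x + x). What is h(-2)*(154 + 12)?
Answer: -6640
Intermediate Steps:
h(x) = 20*x (h(x) = 10*(2*x) = 20*x)
h(-2)*(154 + 12) = (20*(-2))*(154 + 12) = -40*166 = -6640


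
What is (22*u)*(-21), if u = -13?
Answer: 6006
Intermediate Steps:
(22*u)*(-21) = (22*(-13))*(-21) = -286*(-21) = 6006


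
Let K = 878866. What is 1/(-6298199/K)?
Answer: -878866/6298199 ≈ -0.13954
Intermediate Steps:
1/(-6298199/K) = 1/(-6298199/878866) = -878866/6298199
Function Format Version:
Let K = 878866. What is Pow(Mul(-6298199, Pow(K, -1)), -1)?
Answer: Rational(-878866, 6298199) ≈ -0.13954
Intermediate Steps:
Pow(Mul(-6298199, Pow(K, -1)), -1) = Pow(Mul(-6298199, Pow(878866, -1)), -1) = Pow(Mul(-6298199, Rational(1, 878866)), -1) = Pow(Rational(-6298199, 878866), -1) = Rational(-878866, 6298199)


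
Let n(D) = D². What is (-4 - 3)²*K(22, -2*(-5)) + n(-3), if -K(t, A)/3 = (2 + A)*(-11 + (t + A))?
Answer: -37035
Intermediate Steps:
K(t, A) = -3*(2 + A)*(-11 + A + t) (K(t, A) = -3*(2 + A)*(-11 + (t + A)) = -3*(2 + A)*(-11 + (A + t)) = -3*(2 + A)*(-11 + A + t))
(-4 - 3)²*K(22, -2*(-5)) + n(-3) = (-4 - 3)²*(66 - 6*22 - 3*(-2*(-5))² + 27*(-2*(-5)) - 3*(-2*(-5))*22) + (-3)² = (-7)²*(66 - 132 - 3*10² + 27*10 - 3*10*22) + 9 = 49*(66 - 132 - 3*100 + 270 - 660) + 9 = 49*(66 - 132 - 300 + 270 - 660) + 9 = 49*(-756) + 9 = -37044 + 9 = -37035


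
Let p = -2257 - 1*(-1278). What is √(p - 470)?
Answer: 3*I*√161 ≈ 38.066*I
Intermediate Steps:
p = -979 (p = -2257 + 1278 = -979)
√(p - 470) = √(-979 - 470) = √(-1449) = 3*I*√161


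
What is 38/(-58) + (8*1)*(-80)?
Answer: -18579/29 ≈ -640.66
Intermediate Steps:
38/(-58) + (8*1)*(-80) = 38*(-1/58) + 8*(-80) = -19/29 - 640 = -18579/29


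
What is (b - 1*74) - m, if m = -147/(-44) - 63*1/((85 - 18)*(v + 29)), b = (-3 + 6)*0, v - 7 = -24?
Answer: -113885/1474 ≈ -77.263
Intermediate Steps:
v = -17 (v = 7 - 24 = -17)
b = 0 (b = 3*0 = 0)
m = 4809/1474 (m = -147/(-44) - 63*1/((-17 + 29)*(85 - 18)) = -147*(-1/44) - 63/(12*67) = 147/44 - 63/804 = 147/44 - 63*1/804 = 147/44 - 21/268 = 4809/1474 ≈ 3.2626)
(b - 1*74) - m = (0 - 1*74) - 1*4809/1474 = (0 - 74) - 4809/1474 = -74 - 4809/1474 = -113885/1474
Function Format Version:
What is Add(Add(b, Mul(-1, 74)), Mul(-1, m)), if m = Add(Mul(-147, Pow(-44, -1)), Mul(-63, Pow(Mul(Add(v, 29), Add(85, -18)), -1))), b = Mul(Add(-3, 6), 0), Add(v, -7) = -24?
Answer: Rational(-113885, 1474) ≈ -77.263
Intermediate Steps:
v = -17 (v = Add(7, -24) = -17)
b = 0 (b = Mul(3, 0) = 0)
m = Rational(4809, 1474) (m = Add(Mul(-147, Pow(-44, -1)), Mul(-63, Pow(Mul(Add(-17, 29), Add(85, -18)), -1))) = Add(Mul(-147, Rational(-1, 44)), Mul(-63, Pow(Mul(12, 67), -1))) = Add(Rational(147, 44), Mul(-63, Pow(804, -1))) = Add(Rational(147, 44), Mul(-63, Rational(1, 804))) = Add(Rational(147, 44), Rational(-21, 268)) = Rational(4809, 1474) ≈ 3.2626)
Add(Add(b, Mul(-1, 74)), Mul(-1, m)) = Add(Add(0, Mul(-1, 74)), Mul(-1, Rational(4809, 1474))) = Add(Add(0, -74), Rational(-4809, 1474)) = Add(-74, Rational(-4809, 1474)) = Rational(-113885, 1474)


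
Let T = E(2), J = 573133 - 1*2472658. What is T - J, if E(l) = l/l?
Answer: 1899526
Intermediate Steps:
E(l) = 1
J = -1899525 (J = 573133 - 2472658 = -1899525)
T = 1
T - J = 1 - 1*(-1899525) = 1 + 1899525 = 1899526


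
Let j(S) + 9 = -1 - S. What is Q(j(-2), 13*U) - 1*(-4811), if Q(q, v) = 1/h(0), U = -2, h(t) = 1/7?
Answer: 4818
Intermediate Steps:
j(S) = -10 - S (j(S) = -9 + (-1 - S) = -10 - S)
h(t) = ⅐
Q(q, v) = 7 (Q(q, v) = 1/(⅐) = 7)
Q(j(-2), 13*U) - 1*(-4811) = 7 - 1*(-4811) = 7 + 4811 = 4818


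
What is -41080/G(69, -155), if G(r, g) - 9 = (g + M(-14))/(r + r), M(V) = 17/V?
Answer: -26455520/5067 ≈ -5221.1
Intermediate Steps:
G(r, g) = 9 + (-17/14 + g)/(2*r) (G(r, g) = 9 + (g + 17/(-14))/(r + r) = 9 + (g + 17*(-1/14))/((2*r)) = 9 + (g - 17/14)*(1/(2*r)) = 9 + (-17/14 + g)*(1/(2*r)) = 9 + (-17/14 + g)/(2*r))
-41080/G(69, -155) = -41080*1932/(-17 + 14*(-155) + 252*69) = -41080*1932/(-17 - 2170 + 17388) = -41080/((1/28)*(1/69)*15201) = -41080/5067/644 = -41080*644/5067 = -26455520/5067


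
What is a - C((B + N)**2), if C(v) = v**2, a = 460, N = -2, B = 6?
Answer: 204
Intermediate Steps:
a - C((B + N)**2) = 460 - ((6 - 2)**2)**2 = 460 - (4**2)**2 = 460 - 1*16**2 = 460 - 1*256 = 460 - 256 = 204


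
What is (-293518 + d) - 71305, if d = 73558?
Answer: -291265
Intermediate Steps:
(-293518 + d) - 71305 = (-293518 + 73558) - 71305 = -219960 - 71305 = -291265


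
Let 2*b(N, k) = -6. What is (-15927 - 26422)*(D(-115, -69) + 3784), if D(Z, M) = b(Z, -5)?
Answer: -160121569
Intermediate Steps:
b(N, k) = -3 (b(N, k) = (½)*(-6) = -3)
D(Z, M) = -3
(-15927 - 26422)*(D(-115, -69) + 3784) = (-15927 - 26422)*(-3 + 3784) = -42349*3781 = -160121569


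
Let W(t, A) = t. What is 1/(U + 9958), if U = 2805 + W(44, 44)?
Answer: 1/12807 ≈ 7.8082e-5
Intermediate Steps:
U = 2849 (U = 2805 + 44 = 2849)
1/(U + 9958) = 1/(2849 + 9958) = 1/12807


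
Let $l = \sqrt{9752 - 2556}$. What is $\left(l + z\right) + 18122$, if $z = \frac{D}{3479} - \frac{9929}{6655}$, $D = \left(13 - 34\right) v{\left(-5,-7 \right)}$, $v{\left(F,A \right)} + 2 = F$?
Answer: $\frac{8562050616}{472505} + 2 \sqrt{1799} \approx 18205.0$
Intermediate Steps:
$v{\left(F,A \right)} = -2 + F$
$D = 147$ ($D = \left(13 - 34\right) \left(-2 - 5\right) = \left(-21\right) \left(-7\right) = 147$)
$l = 2 \sqrt{1799}$ ($l = \sqrt{7196} = 2 \sqrt{1799} \approx 84.829$)
$z = - \frac{684994}{472505}$ ($z = \frac{147}{3479} - \frac{9929}{6655} = 147 \cdot \frac{1}{3479} - \frac{9929}{6655} = \frac{3}{71} - \frac{9929}{6655} = - \frac{684994}{472505} \approx -1.4497$)
$\left(l + z\right) + 18122 = \left(2 \sqrt{1799} - \frac{684994}{472505}\right) + 18122 = \left(- \frac{684994}{472505} + 2 \sqrt{1799}\right) + 18122 = \frac{8562050616}{472505} + 2 \sqrt{1799}$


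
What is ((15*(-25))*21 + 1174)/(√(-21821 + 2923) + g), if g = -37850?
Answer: 126816425/716320699 + 6701*I*√18898/1432641398 ≈ 0.17704 + 0.000643*I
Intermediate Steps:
((15*(-25))*21 + 1174)/(√(-21821 + 2923) + g) = ((15*(-25))*21 + 1174)/(√(-21821 + 2923) - 37850) = (-375*21 + 1174)/(√(-18898) - 37850) = (-7875 + 1174)/(I*√18898 - 37850) = -6701/(-37850 + I*√18898)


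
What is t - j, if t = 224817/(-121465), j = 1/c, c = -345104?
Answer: -77585124503/41918057360 ≈ -1.8509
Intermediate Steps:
j = -1/345104 (j = 1/(-345104) = -1/345104 ≈ -2.8977e-6)
t = -224817/121465 (t = 224817*(-1/121465) = -224817/121465 ≈ -1.8509)
t - j = -224817/121465 - 1*(-1/345104) = -224817/121465 + 1/345104 = -77585124503/41918057360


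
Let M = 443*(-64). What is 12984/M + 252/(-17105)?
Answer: -28654503/60620120 ≈ -0.47269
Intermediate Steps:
M = -28352
12984/M + 252/(-17105) = 12984/(-28352) + 252/(-17105) = 12984*(-1/28352) + 252*(-1/17105) = -1623/3544 - 252/17105 = -28654503/60620120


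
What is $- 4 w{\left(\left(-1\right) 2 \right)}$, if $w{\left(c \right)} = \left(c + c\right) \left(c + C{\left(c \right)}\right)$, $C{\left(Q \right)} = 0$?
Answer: $-32$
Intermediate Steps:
$w{\left(c \right)} = 2 c^{2}$ ($w{\left(c \right)} = \left(c + c\right) \left(c + 0\right) = 2 c c = 2 c^{2}$)
$- 4 w{\left(\left(-1\right) 2 \right)} = - 4 \cdot 2 \left(\left(-1\right) 2\right)^{2} = - 4 \cdot 2 \left(-2\right)^{2} = - 4 \cdot 2 \cdot 4 = \left(-4\right) 8 = -32$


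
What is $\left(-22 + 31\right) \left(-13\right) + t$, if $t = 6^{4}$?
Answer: $1179$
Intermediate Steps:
$t = 1296$
$\left(-22 + 31\right) \left(-13\right) + t = \left(-22 + 31\right) \left(-13\right) + 1296 = 9 \left(-13\right) + 1296 = -117 + 1296 = 1179$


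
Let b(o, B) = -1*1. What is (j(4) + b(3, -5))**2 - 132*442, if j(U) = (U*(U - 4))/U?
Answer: -58343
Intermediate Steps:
b(o, B) = -1
j(U) = -4 + U (j(U) = (U*(-4 + U))/U = -4 + U)
(j(4) + b(3, -5))**2 - 132*442 = ((-4 + 4) - 1)**2 - 132*442 = (0 - 1)**2 - 58344 = (-1)**2 - 58344 = 1 - 58344 = -58343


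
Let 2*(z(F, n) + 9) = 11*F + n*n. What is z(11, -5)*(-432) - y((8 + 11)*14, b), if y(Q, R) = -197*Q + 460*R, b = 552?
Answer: -229166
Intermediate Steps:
z(F, n) = -9 + n**2/2 + 11*F/2 (z(F, n) = -9 + (11*F + n*n)/2 = -9 + (11*F + n**2)/2 = -9 + (n**2 + 11*F)/2 = -9 + (n**2/2 + 11*F/2) = -9 + n**2/2 + 11*F/2)
z(11, -5)*(-432) - y((8 + 11)*14, b) = (-9 + (1/2)*(-5)**2 + (11/2)*11)*(-432) - (-197*(8 + 11)*14 + 460*552) = (-9 + (1/2)*25 + 121/2)*(-432) - (-3743*14 + 253920) = (-9 + 25/2 + 121/2)*(-432) - (-197*266 + 253920) = 64*(-432) - (-52402 + 253920) = -27648 - 1*201518 = -27648 - 201518 = -229166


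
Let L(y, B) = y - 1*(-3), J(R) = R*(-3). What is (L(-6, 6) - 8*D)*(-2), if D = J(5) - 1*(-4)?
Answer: -170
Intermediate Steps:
J(R) = -3*R
L(y, B) = 3 + y (L(y, B) = y + 3 = 3 + y)
D = -11 (D = -3*5 - 1*(-4) = -15 + 4 = -11)
(L(-6, 6) - 8*D)*(-2) = ((3 - 6) - 8*(-11))*(-2) = (-3 + 88)*(-2) = 85*(-2) = -170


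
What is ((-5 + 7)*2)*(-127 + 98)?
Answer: -116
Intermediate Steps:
((-5 + 7)*2)*(-127 + 98) = (2*2)*(-29) = 4*(-29) = -116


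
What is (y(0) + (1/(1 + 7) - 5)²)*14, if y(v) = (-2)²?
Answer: 12439/32 ≈ 388.72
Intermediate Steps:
y(v) = 4
(y(0) + (1/(1 + 7) - 5)²)*14 = (4 + (1/(1 + 7) - 5)²)*14 = (4 + (1/8 - 5)²)*14 = (4 + (⅛ - 5)²)*14 = (4 + (-39/8)²)*14 = (4 + 1521/64)*14 = (1777/64)*14 = 12439/32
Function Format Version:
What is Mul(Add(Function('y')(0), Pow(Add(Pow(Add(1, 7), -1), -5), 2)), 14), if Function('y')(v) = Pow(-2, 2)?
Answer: Rational(12439, 32) ≈ 388.72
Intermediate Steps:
Function('y')(v) = 4
Mul(Add(Function('y')(0), Pow(Add(Pow(Add(1, 7), -1), -5), 2)), 14) = Mul(Add(4, Pow(Add(Pow(Add(1, 7), -1), -5), 2)), 14) = Mul(Add(4, Pow(Add(Pow(8, -1), -5), 2)), 14) = Mul(Add(4, Pow(Add(Rational(1, 8), -5), 2)), 14) = Mul(Add(4, Pow(Rational(-39, 8), 2)), 14) = Mul(Add(4, Rational(1521, 64)), 14) = Mul(Rational(1777, 64), 14) = Rational(12439, 32)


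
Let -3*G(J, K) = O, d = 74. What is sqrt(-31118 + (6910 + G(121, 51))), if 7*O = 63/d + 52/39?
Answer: I*sqrt(58460537758)/1554 ≈ 155.59*I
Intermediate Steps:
O = 485/1554 (O = (63/74 + 52/39)/7 = (63*(1/74) + 52*(1/39))/7 = (63/74 + 4/3)/7 = (1/7)*(485/222) = 485/1554 ≈ 0.31210)
G(J, K) = -485/4662 (G(J, K) = -1/3*485/1554 = -485/4662)
sqrt(-31118 + (6910 + G(121, 51))) = sqrt(-31118 + (6910 - 485/4662)) = sqrt(-31118 + 32213935/4662) = sqrt(-112858181/4662) = I*sqrt(58460537758)/1554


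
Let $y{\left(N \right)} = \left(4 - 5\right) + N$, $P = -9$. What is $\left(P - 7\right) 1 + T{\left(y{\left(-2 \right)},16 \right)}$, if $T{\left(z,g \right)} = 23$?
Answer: $7$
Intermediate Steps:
$y{\left(N \right)} = -1 + N$
$\left(P - 7\right) 1 + T{\left(y{\left(-2 \right)},16 \right)} = \left(-9 - 7\right) 1 + 23 = \left(-16\right) 1 + 23 = -16 + 23 = 7$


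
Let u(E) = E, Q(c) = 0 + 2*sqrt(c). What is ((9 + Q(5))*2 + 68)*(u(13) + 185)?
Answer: 17028 + 792*sqrt(5) ≈ 18799.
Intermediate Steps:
Q(c) = 2*sqrt(c)
((9 + Q(5))*2 + 68)*(u(13) + 185) = ((9 + 2*sqrt(5))*2 + 68)*(13 + 185) = ((18 + 4*sqrt(5)) + 68)*198 = (86 + 4*sqrt(5))*198 = 17028 + 792*sqrt(5)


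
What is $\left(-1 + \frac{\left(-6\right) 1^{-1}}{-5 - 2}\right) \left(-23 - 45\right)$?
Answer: $\frac{68}{7} \approx 9.7143$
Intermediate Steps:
$\left(-1 + \frac{\left(-6\right) 1^{-1}}{-5 - 2}\right) \left(-23 - 45\right) = \left(-1 + \frac{\left(-6\right) 1}{-7}\right) \left(-68\right) = \left(-1 - - \frac{6}{7}\right) \left(-68\right) = \left(-1 + \frac{6}{7}\right) \left(-68\right) = \left(- \frac{1}{7}\right) \left(-68\right) = \frac{68}{7}$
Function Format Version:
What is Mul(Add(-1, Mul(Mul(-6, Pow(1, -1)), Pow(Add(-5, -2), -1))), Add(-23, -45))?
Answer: Rational(68, 7) ≈ 9.7143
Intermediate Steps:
Mul(Add(-1, Mul(Mul(-6, Pow(1, -1)), Pow(Add(-5, -2), -1))), Add(-23, -45)) = Mul(Add(-1, Mul(Mul(-6, 1), Pow(-7, -1))), -68) = Mul(Add(-1, Mul(-6, Rational(-1, 7))), -68) = Mul(Add(-1, Rational(6, 7)), -68) = Mul(Rational(-1, 7), -68) = Rational(68, 7)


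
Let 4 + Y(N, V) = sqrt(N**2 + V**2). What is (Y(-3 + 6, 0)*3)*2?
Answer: -6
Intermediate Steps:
Y(N, V) = -4 + sqrt(N**2 + V**2)
(Y(-3 + 6, 0)*3)*2 = ((-4 + sqrt((-3 + 6)**2 + 0**2))*3)*2 = ((-4 + sqrt(3**2 + 0))*3)*2 = ((-4 + sqrt(9 + 0))*3)*2 = ((-4 + sqrt(9))*3)*2 = ((-4 + 3)*3)*2 = -1*3*2 = -3*2 = -6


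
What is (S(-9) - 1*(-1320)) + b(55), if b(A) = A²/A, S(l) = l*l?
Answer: 1456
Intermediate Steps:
S(l) = l²
b(A) = A
(S(-9) - 1*(-1320)) + b(55) = ((-9)² - 1*(-1320)) + 55 = (81 + 1320) + 55 = 1401 + 55 = 1456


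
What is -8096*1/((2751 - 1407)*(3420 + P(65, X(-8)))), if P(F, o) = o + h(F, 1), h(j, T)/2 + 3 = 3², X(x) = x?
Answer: -253/143808 ≈ -0.0017593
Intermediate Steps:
h(j, T) = 12 (h(j, T) = -6 + 2*3² = -6 + 2*9 = -6 + 18 = 12)
P(F, o) = 12 + o (P(F, o) = o + 12 = 12 + o)
-8096*1/((2751 - 1407)*(3420 + P(65, X(-8)))) = -8096*1/((2751 - 1407)*(3420 + (12 - 8))) = -8096*1/(1344*(3420 + 4)) = -8096/(3424*1344) = -8096/4601856 = -8096*1/4601856 = -253/143808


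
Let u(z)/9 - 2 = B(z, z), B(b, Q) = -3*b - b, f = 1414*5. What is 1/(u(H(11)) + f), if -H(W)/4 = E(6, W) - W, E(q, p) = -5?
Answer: 1/4784 ≈ 0.00020903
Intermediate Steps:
H(W) = 20 + 4*W (H(W) = -4*(-5 - W) = 20 + 4*W)
f = 7070
B(b, Q) = -4*b
u(z) = 18 - 36*z (u(z) = 18 + 9*(-4*z) = 18 - 36*z)
1/(u(H(11)) + f) = 1/((18 - 36*(20 + 4*11)) + 7070) = 1/((18 - 36*(20 + 44)) + 7070) = 1/((18 - 36*64) + 7070) = 1/((18 - 2304) + 7070) = 1/(-2286 + 7070) = 1/4784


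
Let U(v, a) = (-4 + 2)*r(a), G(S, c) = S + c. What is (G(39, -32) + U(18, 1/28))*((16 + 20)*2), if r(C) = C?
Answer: 3492/7 ≈ 498.86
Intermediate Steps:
U(v, a) = -2*a (U(v, a) = (-4 + 2)*a = -2*a)
(G(39, -32) + U(18, 1/28))*((16 + 20)*2) = ((39 - 32) - 2/28)*((16 + 20)*2) = (7 - 2*1/28)*(36*2) = (7 - 1/14)*72 = (97/14)*72 = 3492/7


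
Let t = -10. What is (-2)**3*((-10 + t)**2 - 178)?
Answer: -1776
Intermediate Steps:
(-2)**3*((-10 + t)**2 - 178) = (-2)**3*((-10 - 10)**2 - 178) = -8*((-20)**2 - 178) = -8*(400 - 178) = -8*222 = -1776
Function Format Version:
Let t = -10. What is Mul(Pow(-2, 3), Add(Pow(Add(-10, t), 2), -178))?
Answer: -1776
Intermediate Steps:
Mul(Pow(-2, 3), Add(Pow(Add(-10, t), 2), -178)) = Mul(Pow(-2, 3), Add(Pow(Add(-10, -10), 2), -178)) = Mul(-8, Add(Pow(-20, 2), -178)) = Mul(-8, Add(400, -178)) = Mul(-8, 222) = -1776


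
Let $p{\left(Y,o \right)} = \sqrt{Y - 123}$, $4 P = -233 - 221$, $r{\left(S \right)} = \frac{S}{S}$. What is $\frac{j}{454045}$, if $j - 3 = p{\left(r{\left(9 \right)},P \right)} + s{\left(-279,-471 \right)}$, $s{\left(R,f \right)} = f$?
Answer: $- \frac{468}{454045} + \frac{i \sqrt{122}}{454045} \approx -0.0010307 + 2.4327 \cdot 10^{-5} i$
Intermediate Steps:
$r{\left(S \right)} = 1$
$P = - \frac{227}{2}$ ($P = \frac{-233 - 221}{4} = \frac{1}{4} \left(-454\right) = - \frac{227}{2} \approx -113.5$)
$p{\left(Y,o \right)} = \sqrt{-123 + Y}$
$j = -468 + i \sqrt{122}$ ($j = 3 - \left(471 - \sqrt{-123 + 1}\right) = 3 - \left(471 - \sqrt{-122}\right) = 3 - \left(471 - i \sqrt{122}\right) = -468 + i \sqrt{122} \approx -468.0 + 11.045 i$)
$\frac{j}{454045} = \frac{-468 + i \sqrt{122}}{454045} = \left(-468 + i \sqrt{122}\right) \frac{1}{454045} = - \frac{468}{454045} + \frac{i \sqrt{122}}{454045}$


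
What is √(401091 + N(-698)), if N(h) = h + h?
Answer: √399695 ≈ 632.21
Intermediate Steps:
N(h) = 2*h
√(401091 + N(-698)) = √(401091 + 2*(-698)) = √(401091 - 1396) = √399695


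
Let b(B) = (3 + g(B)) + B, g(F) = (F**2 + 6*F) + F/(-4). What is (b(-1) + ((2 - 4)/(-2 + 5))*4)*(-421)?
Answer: 27365/12 ≈ 2280.4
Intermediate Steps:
g(F) = F**2 + 23*F/4 (g(F) = (F**2 + 6*F) + F*(-1/4) = (F**2 + 6*F) - F/4 = F**2 + 23*F/4)
b(B) = 3 + B + B*(23 + 4*B)/4 (b(B) = (3 + B*(23 + 4*B)/4) + B = 3 + B + B*(23 + 4*B)/4)
(b(-1) + ((2 - 4)/(-2 + 5))*4)*(-421) = ((3 + (-1)**2 + (27/4)*(-1)) + ((2 - 4)/(-2 + 5))*4)*(-421) = ((3 + 1 - 27/4) - 2/3*4)*(-421) = (-11/4 - 2*1/3*4)*(-421) = (-11/4 - 2/3*4)*(-421) = (-11/4 - 8/3)*(-421) = -65/12*(-421) = 27365/12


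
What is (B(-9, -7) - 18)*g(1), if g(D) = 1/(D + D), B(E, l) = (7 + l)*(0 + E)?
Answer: -9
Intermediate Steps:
B(E, l) = E*(7 + l) (B(E, l) = (7 + l)*E = E*(7 + l))
g(D) = 1/(2*D)
(B(-9, -7) - 18)*g(1) = (-9*(7 - 7) - 18)*((1/2)/1) = (-9*0 - 18)*((1/2)*1) = (0 - 18)*(1/2) = -18*1/2 = -9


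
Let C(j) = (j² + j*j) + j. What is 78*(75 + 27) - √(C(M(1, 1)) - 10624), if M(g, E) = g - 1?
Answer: 7956 - 8*I*√166 ≈ 7956.0 - 103.07*I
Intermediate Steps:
M(g, E) = -1 + g
C(j) = j + 2*j² (C(j) = (j² + j²) + j = 2*j² + j = j + 2*j²)
78*(75 + 27) - √(C(M(1, 1)) - 10624) = 78*(75 + 27) - √((-1 + 1)*(1 + 2*(-1 + 1)) - 10624) = 78*102 - √(0*(1 + 2*0) - 10624) = 7956 - √(0*(1 + 0) - 10624) = 7956 - √(0*1 - 10624) = 7956 - √(0 - 10624) = 7956 - √(-10624) = 7956 - 8*I*√166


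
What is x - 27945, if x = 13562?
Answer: -14383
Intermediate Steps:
x - 27945 = 13562 - 27945 = -14383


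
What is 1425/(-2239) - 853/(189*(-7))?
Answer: 24592/2962197 ≈ 0.0083019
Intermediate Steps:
1425/(-2239) - 853/(189*(-7)) = 1425*(-1/2239) - 853/(-1323) = -1425/2239 - 853*(-1/1323) = -1425/2239 + 853/1323 = 24592/2962197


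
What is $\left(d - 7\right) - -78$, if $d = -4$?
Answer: $67$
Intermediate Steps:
$\left(d - 7\right) - -78 = \left(-4 - 7\right) - -78 = -11 + 78 = 67$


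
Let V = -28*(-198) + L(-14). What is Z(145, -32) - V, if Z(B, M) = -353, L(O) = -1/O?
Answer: -82559/14 ≈ -5897.1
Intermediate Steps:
V = 77617/14 (V = -28*(-198) - 1/(-14) = 5544 - 1*(-1/14) = 5544 + 1/14 = 77617/14 ≈ 5544.1)
Z(145, -32) - V = -353 - 1*77617/14 = -353 - 77617/14 = -82559/14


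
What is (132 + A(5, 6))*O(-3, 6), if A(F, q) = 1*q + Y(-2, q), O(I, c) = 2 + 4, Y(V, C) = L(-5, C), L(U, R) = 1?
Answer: 834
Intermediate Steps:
Y(V, C) = 1
O(I, c) = 6
A(F, q) = 1 + q (A(F, q) = 1*q + 1 = q + 1 = 1 + q)
(132 + A(5, 6))*O(-3, 6) = (132 + (1 + 6))*6 = (132 + 7)*6 = 139*6 = 834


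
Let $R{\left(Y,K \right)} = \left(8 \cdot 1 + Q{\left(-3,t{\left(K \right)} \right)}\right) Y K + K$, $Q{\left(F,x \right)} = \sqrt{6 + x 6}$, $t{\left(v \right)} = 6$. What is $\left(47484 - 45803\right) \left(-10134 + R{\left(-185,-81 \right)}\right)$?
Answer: $184346865 + 25189785 \sqrt{42} \approx 3.476 \cdot 10^{8}$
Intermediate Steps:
$Q{\left(F,x \right)} = \sqrt{6 + 6 x}$
$R{\left(Y,K \right)} = K + K Y \left(8 + \sqrt{42}\right)$ ($R{\left(Y,K \right)} = \left(8 \cdot 1 + \sqrt{6 + 6 \cdot 6}\right) Y K + K = \left(8 + \sqrt{6 + 36}\right) Y K + K = \left(8 + \sqrt{42}\right) Y K + K = Y \left(8 + \sqrt{42}\right) K + K = K Y \left(8 + \sqrt{42}\right) + K = K + K Y \left(8 + \sqrt{42}\right)$)
$\left(47484 - 45803\right) \left(-10134 + R{\left(-185,-81 \right)}\right) = \left(47484 - 45803\right) \left(-10134 - 81 \left(1 + 8 \left(-185\right) - 185 \sqrt{42}\right)\right) = 1681 \left(-10134 - 81 \left(1 - 1480 - 185 \sqrt{42}\right)\right) = 1681 \left(-10134 - 81 \left(-1479 - 185 \sqrt{42}\right)\right) = 1681 \left(-10134 + \left(119799 + 14985 \sqrt{42}\right)\right) = 1681 \left(109665 + 14985 \sqrt{42}\right) = 184346865 + 25189785 \sqrt{42}$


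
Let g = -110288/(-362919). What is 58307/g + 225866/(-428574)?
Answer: 4534454351411467/23633284656 ≈ 1.9187e+5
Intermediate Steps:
g = 110288/362919 (g = -110288*(-1/362919) = 110288/362919 ≈ 0.30389)
58307/g + 225866/(-428574) = 58307/(110288/362919) + 225866/(-428574) = 58307*(362919/110288) + 225866*(-1/428574) = 21160718133/110288 - 112933/214287 = 4534454351411467/23633284656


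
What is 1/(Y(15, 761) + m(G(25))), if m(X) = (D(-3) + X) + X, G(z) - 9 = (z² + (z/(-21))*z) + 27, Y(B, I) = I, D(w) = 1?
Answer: 21/42514 ≈ 0.00049395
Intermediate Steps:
G(z) = 36 + 20*z²/21 (G(z) = 9 + ((z² + (z/(-21))*z) + 27) = 9 + ((z² + (z*(-1/21))*z) + 27) = 9 + ((z² + (-z/21)*z) + 27) = 9 + ((z² - z²/21) + 27) = 9 + (20*z²/21 + 27) = 9 + (27 + 20*z²/21) = 36 + 20*z²/21)
m(X) = 1 + 2*X (m(X) = (1 + X) + X = 1 + 2*X)
1/(Y(15, 761) + m(G(25))) = 1/(761 + (1 + 2*(36 + (20/21)*25²))) = 1/(761 + (1 + 2*(36 + (20/21)*625))) = 1/(761 + (1 + 2*(36 + 12500/21))) = 1/(761 + (1 + 2*(13256/21))) = 1/(761 + (1 + 26512/21)) = 1/(761 + 26533/21) = 1/(42514/21) = 21/42514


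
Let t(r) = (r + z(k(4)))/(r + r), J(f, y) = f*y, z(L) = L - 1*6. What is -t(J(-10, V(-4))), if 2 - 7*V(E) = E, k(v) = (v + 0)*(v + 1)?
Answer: 19/60 ≈ 0.31667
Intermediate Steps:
k(v) = v*(1 + v)
z(L) = -6 + L (z(L) = L - 6 = -6 + L)
V(E) = 2/7 - E/7
t(r) = (14 + r)/(2*r) (t(r) = (r + (-6 + 4*(1 + 4)))/(r + r) = (r + (-6 + 4*5))/((2*r)) = (r + (-6 + 20))*(1/(2*r)) = (r + 14)*(1/(2*r)) = (14 + r)*(1/(2*r)) = (14 + r)/(2*r))
-t(J(-10, V(-4))) = -(14 - 10*(2/7 - ⅐*(-4)))/(2*((-10*(2/7 - ⅐*(-4))))) = -(14 - 10*(2/7 + 4/7))/(2*((-10*(2/7 + 4/7)))) = -(14 - 10*6/7)/(2*((-10*6/7))) = -(14 - 60/7)/(2*(-60/7)) = -(-7)*38/(2*60*7) = -1*(-19/60) = 19/60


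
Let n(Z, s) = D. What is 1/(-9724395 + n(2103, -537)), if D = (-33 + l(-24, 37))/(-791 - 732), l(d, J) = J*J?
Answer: -1523/14810254921 ≈ -1.0283e-7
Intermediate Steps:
l(d, J) = J²
D = -1336/1523 (D = (-33 + 37²)/(-791 - 732) = (-33 + 1369)/(-1523) = 1336*(-1/1523) = -1336/1523 ≈ -0.87722)
n(Z, s) = -1336/1523
1/(-9724395 + n(2103, -537)) = 1/(-9724395 - 1336/1523) = 1/(-14810254921/1523) = -1523/14810254921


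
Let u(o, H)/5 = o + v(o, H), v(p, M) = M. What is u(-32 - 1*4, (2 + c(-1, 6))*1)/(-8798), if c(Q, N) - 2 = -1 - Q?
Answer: 80/4399 ≈ 0.018186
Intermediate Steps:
c(Q, N) = 1 - Q (c(Q, N) = 2 + (-1 - Q) = 1 - Q)
u(o, H) = 5*H + 5*o (u(o, H) = 5*(o + H) = 5*(H + o) = 5*H + 5*o)
u(-32 - 1*4, (2 + c(-1, 6))*1)/(-8798) = (5*((2 + (1 - 1*(-1)))*1) + 5*(-32 - 1*4))/(-8798) = (5*((2 + (1 + 1))*1) + 5*(-32 - 4))*(-1/8798) = (5*((2 + 2)*1) + 5*(-36))*(-1/8798) = (5*(4*1) - 180)*(-1/8798) = (5*4 - 180)*(-1/8798) = (20 - 180)*(-1/8798) = -160*(-1/8798) = 80/4399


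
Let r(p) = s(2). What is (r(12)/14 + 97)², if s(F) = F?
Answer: 462400/49 ≈ 9436.7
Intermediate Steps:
r(p) = 2
(r(12)/14 + 97)² = (2/14 + 97)² = (2*(1/14) + 97)² = (⅐ + 97)² = (680/7)² = 462400/49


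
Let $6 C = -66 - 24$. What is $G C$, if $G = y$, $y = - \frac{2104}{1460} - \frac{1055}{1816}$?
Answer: $\frac{4020873}{132568} \approx 30.331$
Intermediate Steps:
$C = -15$ ($C = \frac{-66 - 24}{6} = \frac{1}{6} \left(-90\right) = -15$)
$y = - \frac{1340291}{662840}$ ($y = \left(-2104\right) \frac{1}{1460} - \frac{1055}{1816} = - \frac{526}{365} - \frac{1055}{1816} = - \frac{1340291}{662840} \approx -2.022$)
$G = - \frac{1340291}{662840} \approx -2.022$
$G C = \left(- \frac{1340291}{662840}\right) \left(-15\right) = \frac{4020873}{132568}$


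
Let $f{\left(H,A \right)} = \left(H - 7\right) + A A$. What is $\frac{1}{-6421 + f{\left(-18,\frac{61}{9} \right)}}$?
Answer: $- \frac{81}{518405} \approx -0.00015625$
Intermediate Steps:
$f{\left(H,A \right)} = -7 + H + A^{2}$ ($f{\left(H,A \right)} = \left(-7 + H\right) + A^{2} = -7 + H + A^{2}$)
$\frac{1}{-6421 + f{\left(-18,\frac{61}{9} \right)}} = \frac{1}{-6421 - \left(25 - \frac{3721}{81}\right)} = \frac{1}{-6421 - - \frac{1696}{81}} = \frac{1}{-6421 + \frac{1696}{81}} = \frac{1}{- \frac{518405}{81}} = - \frac{81}{518405}$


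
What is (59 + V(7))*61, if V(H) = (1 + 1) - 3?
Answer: 3538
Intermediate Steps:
V(H) = -1 (V(H) = 2 - 3 = -1)
(59 + V(7))*61 = (59 - 1)*61 = 58*61 = 3538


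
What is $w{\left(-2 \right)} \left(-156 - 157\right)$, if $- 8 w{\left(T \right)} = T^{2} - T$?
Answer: $\frac{939}{4} \approx 234.75$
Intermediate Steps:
$w{\left(T \right)} = - \frac{T^{2}}{8} + \frac{T}{8}$ ($w{\left(T \right)} = - \frac{T^{2} - T}{8} = - \frac{T^{2}}{8} + \frac{T}{8}$)
$w{\left(-2 \right)} \left(-156 - 157\right) = \frac{1}{8} \left(-2\right) \left(1 - -2\right) \left(-156 - 157\right) = \frac{1}{8} \left(-2\right) \left(1 + 2\right) \left(-313\right) = \frac{1}{8} \left(-2\right) 3 \left(-313\right) = \left(- \frac{3}{4}\right) \left(-313\right) = \frac{939}{4}$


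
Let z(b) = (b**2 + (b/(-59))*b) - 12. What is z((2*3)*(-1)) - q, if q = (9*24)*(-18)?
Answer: 230772/59 ≈ 3911.4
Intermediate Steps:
z(b) = -12 + 58*b**2/59 (z(b) = (b**2 + (b*(-1/59))*b) - 12 = (b**2 + (-b/59)*b) - 12 = (b**2 - b**2/59) - 12 = 58*b**2/59 - 12 = -12 + 58*b**2/59)
q = -3888 (q = 216*(-18) = -3888)
z((2*3)*(-1)) - q = (-12 + 58*((2*3)*(-1))**2/59) - 1*(-3888) = (-12 + 58*(6*(-1))**2/59) + 3888 = (-12 + (58/59)*(-6)**2) + 3888 = (-12 + (58/59)*36) + 3888 = (-12 + 2088/59) + 3888 = 1380/59 + 3888 = 230772/59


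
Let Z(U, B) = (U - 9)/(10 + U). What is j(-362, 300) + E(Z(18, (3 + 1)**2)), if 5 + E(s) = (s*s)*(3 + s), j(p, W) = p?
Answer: -8048851/21952 ≈ -366.66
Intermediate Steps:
Z(U, B) = (-9 + U)/(10 + U)
E(s) = -5 + s**2*(3 + s) (E(s) = -5 + (s*s)*(3 + s) = -5 + s**2*(3 + s))
j(-362, 300) + E(Z(18, (3 + 1)**2)) = -362 + (-5 + ((-9 + 18)/(10 + 18))**3 + 3*((-9 + 18)/(10 + 18))**2) = -362 + (-5 + (9/28)**3 + 3*(9/28)**2) = -362 + (-5 + 729/21952 + 3*(81/784)) = -362 + (-5 + 729/21952 + 243/784) = -362 - 102227/21952 = -8048851/21952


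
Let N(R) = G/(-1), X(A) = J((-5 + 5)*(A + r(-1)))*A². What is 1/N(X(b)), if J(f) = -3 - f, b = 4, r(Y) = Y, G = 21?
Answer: -1/21 ≈ -0.047619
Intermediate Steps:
X(A) = -3*A² (X(A) = (-3 - (-5 + 5)*(A - 1))*A² = (-3 - 0*(-1 + A))*A² = (-3 - 1*0)*A² = (-3 + 0)*A² = -3*A²)
N(R) = -21 (N(R) = 21/(-1) = 21*(-1) = -21)
1/N(X(b)) = 1/(-21) = -1/21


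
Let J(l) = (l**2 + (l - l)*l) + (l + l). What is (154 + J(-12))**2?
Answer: 75076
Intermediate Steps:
J(l) = l**2 + 2*l (J(l) = (l**2 + 0*l) + 2*l = (l**2 + 0) + 2*l = l**2 + 2*l)
(154 + J(-12))**2 = (154 - 12*(2 - 12))**2 = (154 - 12*(-10))**2 = (154 + 120)**2 = 274**2 = 75076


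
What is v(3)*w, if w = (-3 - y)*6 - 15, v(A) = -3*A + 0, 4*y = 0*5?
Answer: 297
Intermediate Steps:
y = 0 (y = (0*5)/4 = (1/4)*0 = 0)
v(A) = -3*A
w = -33 (w = (-3 - 1*0)*6 - 15 = (-3 + 0)*6 - 15 = -3*6 - 15 = -18 - 15 = -33)
v(3)*w = -3*3*(-33) = -9*(-33) = 297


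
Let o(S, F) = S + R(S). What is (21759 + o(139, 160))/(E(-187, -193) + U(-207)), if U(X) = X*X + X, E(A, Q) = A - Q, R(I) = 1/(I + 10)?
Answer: 1087601/2118184 ≈ 0.51346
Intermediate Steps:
R(I) = 1/(10 + I)
U(X) = X + X² (U(X) = X² + X = X + X²)
o(S, F) = S + 1/(10 + S)
(21759 + o(139, 160))/(E(-187, -193) + U(-207)) = (21759 + (1 + 139*(10 + 139))/(10 + 139))/((-187 - 1*(-193)) - 207*(1 - 207)) = (21759 + (1 + 139*149)/149)/((-187 + 193) - 207*(-206)) = (21759 + (1 + 20711)/149)/(6 + 42642) = (21759 + (1/149)*20712)/42648 = (21759 + 20712/149)*(1/42648) = (3262803/149)*(1/42648) = 1087601/2118184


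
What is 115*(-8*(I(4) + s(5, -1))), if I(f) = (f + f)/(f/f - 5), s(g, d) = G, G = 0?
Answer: 1840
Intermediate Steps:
s(g, d) = 0
I(f) = -f/2 (I(f) = (2*f)/(1 - 5) = (2*f)/(-4) = (2*f)*(-¼) = -f/2)
115*(-8*(I(4) + s(5, -1))) = 115*(-8*(-½*4 + 0)) = 115*(-8*(-2 + 0)) = 115*(-8*(-2)) = 115*16 = 1840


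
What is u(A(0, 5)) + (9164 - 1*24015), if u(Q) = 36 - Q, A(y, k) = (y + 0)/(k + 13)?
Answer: -14815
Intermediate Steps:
A(y, k) = y/(13 + k)
u(A(0, 5)) + (9164 - 1*24015) = (36 - 0/(13 + 5)) + (9164 - 1*24015) = (36 - 0/18) + (9164 - 24015) = (36 - 0/18) - 14851 = (36 - 1*0) - 14851 = (36 + 0) - 14851 = 36 - 14851 = -14815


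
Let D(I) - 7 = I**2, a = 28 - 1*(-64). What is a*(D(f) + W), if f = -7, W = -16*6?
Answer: -3680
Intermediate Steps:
W = -96
a = 92 (a = 28 + 64 = 92)
D(I) = 7 + I**2
a*(D(f) + W) = 92*((7 + (-7)**2) - 96) = 92*((7 + 49) - 96) = 92*(56 - 96) = 92*(-40) = -3680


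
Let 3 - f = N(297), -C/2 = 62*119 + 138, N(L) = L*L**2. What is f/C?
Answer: 13099035/7516 ≈ 1742.8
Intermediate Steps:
N(L) = L**3
C = -15032 (C = -2*(62*119 + 138) = -2*(7378 + 138) = -2*7516 = -15032)
f = -26198070 (f = 3 - 1*297**3 = 3 - 1*26198073 = 3 - 26198073 = -26198070)
f/C = -26198070/(-15032) = -26198070*(-1/15032) = 13099035/7516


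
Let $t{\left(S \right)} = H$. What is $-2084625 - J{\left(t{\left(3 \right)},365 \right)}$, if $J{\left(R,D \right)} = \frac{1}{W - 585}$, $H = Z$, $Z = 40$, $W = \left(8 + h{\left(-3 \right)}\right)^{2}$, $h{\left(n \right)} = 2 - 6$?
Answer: $- \frac{1186151624}{569} \approx -2.0846 \cdot 10^{6}$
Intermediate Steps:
$h{\left(n \right)} = -4$ ($h{\left(n \right)} = 2 - 6 = -4$)
$W = 16$ ($W = \left(8 - 4\right)^{2} = 4^{2} = 16$)
$H = 40$
$t{\left(S \right)} = 40$
$J{\left(R,D \right)} = - \frac{1}{569}$ ($J{\left(R,D \right)} = \frac{1}{16 - 585} = \frac{1}{-569} = - \frac{1}{569}$)
$-2084625 - J{\left(t{\left(3 \right)},365 \right)} = -2084625 - - \frac{1}{569} = -2084625 + \frac{1}{569} = - \frac{1186151624}{569}$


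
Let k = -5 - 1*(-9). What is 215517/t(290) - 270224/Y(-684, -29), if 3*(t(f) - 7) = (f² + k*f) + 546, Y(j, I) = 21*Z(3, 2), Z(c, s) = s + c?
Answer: -1101172733/429135 ≈ -2566.0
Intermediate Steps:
k = 4 (k = -5 + 9 = 4)
Z(c, s) = c + s
Y(j, I) = 105 (Y(j, I) = 21*(3 + 2) = 21*5 = 105)
t(f) = 189 + f²/3 + 4*f/3 (t(f) = 7 + ((f² + 4*f) + 546)/3 = 7 + (546 + f² + 4*f)/3 = 7 + (182 + f²/3 + 4*f/3) = 189 + f²/3 + 4*f/3)
215517/t(290) - 270224/Y(-684, -29) = 215517/(189 + (⅓)*290² + (4/3)*290) - 270224/105 = 215517/(189 + (⅓)*84100 + 1160/3) - 270224*1/105 = 215517/(189 + 84100/3 + 1160/3) - 270224/105 = 215517/28609 - 270224/105 = -1101172733/429135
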